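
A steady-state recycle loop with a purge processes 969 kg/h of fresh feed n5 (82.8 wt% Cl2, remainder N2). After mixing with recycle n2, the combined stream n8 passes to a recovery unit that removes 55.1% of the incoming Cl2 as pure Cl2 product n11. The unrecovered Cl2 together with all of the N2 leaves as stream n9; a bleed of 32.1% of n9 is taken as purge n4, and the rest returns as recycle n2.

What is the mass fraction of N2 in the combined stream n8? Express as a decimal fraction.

0.310

N2 enters only via n5 and leaves only via the purge: 969×0.172 = 0.321×(N2 in n9), and the recovery unit passes all N2, so N2 in n8 = N2 in n9 = 519.21 kg/h.
Cl2 in n8: m_A = 969×0.828 + (1−0.321)·(1−0.551)·m_A, so m_A = 802.33/0.6951 = 1154.2 kg/h.
n8 = 1154.2 + 519.21 = 1673.4 kg/h.
N2 fraction in n8 = 519.21/1673.4 = 0.310.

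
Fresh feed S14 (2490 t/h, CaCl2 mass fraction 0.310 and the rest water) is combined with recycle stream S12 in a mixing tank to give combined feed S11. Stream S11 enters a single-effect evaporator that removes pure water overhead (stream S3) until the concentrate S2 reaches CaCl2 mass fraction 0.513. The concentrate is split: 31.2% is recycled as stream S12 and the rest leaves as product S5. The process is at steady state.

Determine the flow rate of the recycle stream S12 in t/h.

682.4 t/h

Overall CaCl2 balance (none leaves overhead): CaCl2 in fresh feed = CaCl2 in product, i.e. 2490×0.310 = (1−0.312)·S2·0.513.
S2 = 771.9/(0.513×0.688) = 2187 t/h.
Recycle S12 = 0.312×2187 = 682.35 t/h.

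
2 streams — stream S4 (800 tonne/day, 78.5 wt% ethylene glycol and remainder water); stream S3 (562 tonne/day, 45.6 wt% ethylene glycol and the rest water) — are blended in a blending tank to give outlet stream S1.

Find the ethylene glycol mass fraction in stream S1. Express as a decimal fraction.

0.649

Total flow out = 800 + 562 = 1362 tonne/day.
ethylene glycol in = 800×0.785 + 562×0.456 = 884.27 tonne/day.
ethylene glycol mass fraction in S1 = 884.27/1362 = 0.649.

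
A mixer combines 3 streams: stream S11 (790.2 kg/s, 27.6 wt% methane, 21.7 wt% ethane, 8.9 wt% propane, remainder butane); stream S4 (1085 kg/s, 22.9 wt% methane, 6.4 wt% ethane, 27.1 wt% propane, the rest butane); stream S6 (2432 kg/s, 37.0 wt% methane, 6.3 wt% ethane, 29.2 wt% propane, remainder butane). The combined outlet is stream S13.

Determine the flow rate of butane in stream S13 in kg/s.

butane out = butane in = 790.2×0.418 + 1085×0.436 + 2432×0.275 = 1472.2 kg/s.

1472 kg/s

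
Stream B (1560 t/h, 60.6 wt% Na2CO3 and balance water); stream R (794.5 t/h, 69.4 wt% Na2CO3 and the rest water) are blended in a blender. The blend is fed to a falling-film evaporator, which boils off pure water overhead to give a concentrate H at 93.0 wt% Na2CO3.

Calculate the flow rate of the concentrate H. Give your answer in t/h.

1609 t/h

Na2CO3 entering = 1560×0.606 + 794.5×0.694 = 1496.7 t/h.
All Na2CO3 reports to H, so H = 1496.7/0.930 = 1609.4 t/h.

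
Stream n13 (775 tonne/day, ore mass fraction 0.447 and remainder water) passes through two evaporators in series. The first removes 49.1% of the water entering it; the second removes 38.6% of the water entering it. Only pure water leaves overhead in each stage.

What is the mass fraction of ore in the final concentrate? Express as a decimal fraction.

water in feed = 775×0.553 = 428.58 tonne/day.
After stage 1: water left = (1−0.491)×428.58 = 218.14; stream total = 564.57 tonne/day.
After stage 2: water left = (1−0.386)×218.14 = 133.94; final concentrate = 480.37 tonne/day.
ore fraction = 346.43/480.37 = 0.721.

0.721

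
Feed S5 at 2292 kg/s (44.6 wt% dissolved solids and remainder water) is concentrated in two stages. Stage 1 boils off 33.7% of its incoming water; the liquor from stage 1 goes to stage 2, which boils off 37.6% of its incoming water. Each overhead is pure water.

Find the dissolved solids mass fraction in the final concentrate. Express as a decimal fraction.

water in feed = 2292×0.554 = 1269.8 kg/s.
After stage 1: water left = (1−0.337)×1269.8 = 841.86; stream total = 1864.1 kg/s.
After stage 2: water left = (1−0.376)×841.86 = 525.32; final concentrate = 1547.6 kg/s.
dissolved solids fraction = 1022.2/1547.6 = 0.661.

0.661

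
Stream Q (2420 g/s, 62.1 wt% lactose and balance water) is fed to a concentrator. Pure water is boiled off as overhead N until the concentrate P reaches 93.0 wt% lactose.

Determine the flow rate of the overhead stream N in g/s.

lactose is conserved: 2420×0.621 = 1502.8 g/s all reports to the concentrate.
Concentrate = 1502.8/(target fraction) = 1615.9 g/s.
Overhead = 2420 − 1615.9 = 804.06 g/s.

804.1 g/s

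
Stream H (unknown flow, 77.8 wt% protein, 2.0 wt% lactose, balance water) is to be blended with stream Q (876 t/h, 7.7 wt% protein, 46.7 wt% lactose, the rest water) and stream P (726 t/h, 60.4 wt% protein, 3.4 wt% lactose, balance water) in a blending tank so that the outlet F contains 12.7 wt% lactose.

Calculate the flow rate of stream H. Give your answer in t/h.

2153 t/h

Let H be the unknown flow. Total out = 1602 + H.
lactose balance: 433.78 + 0.020·H = 0.127·(1602 + H)
(0.020 − 0.127)·H = 0.127×1602 − 433.78 = -230.32
H = -230.32 / -0.107 = 2152.5 t/h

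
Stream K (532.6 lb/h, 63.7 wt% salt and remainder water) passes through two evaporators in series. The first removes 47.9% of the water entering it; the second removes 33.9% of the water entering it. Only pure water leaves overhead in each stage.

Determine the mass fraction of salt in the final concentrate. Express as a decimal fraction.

water in feed = 532.6×0.363 = 193.33 lb/h.
After stage 1: water left = (1−0.479)×193.33 = 100.73; stream total = 439.99 lb/h.
After stage 2: water left = (1−0.339)×100.73 = 66.58; final concentrate = 405.85 lb/h.
salt fraction = 339.27/405.85 = 0.836.

0.836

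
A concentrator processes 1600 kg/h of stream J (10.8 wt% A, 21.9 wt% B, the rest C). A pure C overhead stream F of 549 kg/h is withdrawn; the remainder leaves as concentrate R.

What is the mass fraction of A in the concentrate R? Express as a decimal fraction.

0.164

A is not removed: 1600×0.108 = 172.8 kg/h of A enters R.
Concentrate = 1600 − 549 = 1051 kg/h.
Mass fraction = 172.8/1051 = 0.164.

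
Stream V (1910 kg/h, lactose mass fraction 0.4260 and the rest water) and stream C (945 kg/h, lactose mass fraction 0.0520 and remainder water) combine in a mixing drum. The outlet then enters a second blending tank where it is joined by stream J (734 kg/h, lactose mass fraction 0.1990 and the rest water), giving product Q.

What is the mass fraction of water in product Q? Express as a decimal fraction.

0.7189

Overall, product flow = 3589 kg/h.
water in = 1910×0.574 + 945×0.948 + 734×0.801 = 2580.1 kg/h.
water fraction in Q = 0.7189.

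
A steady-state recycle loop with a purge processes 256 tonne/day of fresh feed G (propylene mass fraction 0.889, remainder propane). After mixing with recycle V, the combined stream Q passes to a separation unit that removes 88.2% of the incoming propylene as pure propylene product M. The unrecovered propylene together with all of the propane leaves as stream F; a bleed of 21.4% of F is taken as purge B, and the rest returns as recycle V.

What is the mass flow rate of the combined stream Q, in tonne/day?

383.6 tonne/day

propane enters only via G and leaves only via the purge: 256×0.111 = 0.214×(propane in F), and the separation unit passes all propane, so propane in Q = propane in F = 132.79 tonne/day.
propylene in Q: m_A = 256×0.889 + (1−0.214)·(1−0.882)·m_A, so m_A = 227.58/0.9073 = 250.85 tonne/day.
Q = 250.85 + 132.79 = 383.63 tonne/day.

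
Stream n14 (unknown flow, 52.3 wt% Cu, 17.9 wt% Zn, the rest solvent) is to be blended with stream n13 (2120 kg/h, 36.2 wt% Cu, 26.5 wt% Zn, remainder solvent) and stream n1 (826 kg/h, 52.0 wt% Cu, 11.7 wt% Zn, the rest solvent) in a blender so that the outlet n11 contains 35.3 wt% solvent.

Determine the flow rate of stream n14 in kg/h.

Let n14 be the unknown flow. Total out = 2946 + n14.
solvent balance: 1090.6 + 0.298·n14 = 0.353·(2946 + n14)
(0.298 − 0.353)·n14 = 0.353×2946 − 1090.6 = -50.66
n14 = -50.66 / -0.055 = 921.09 kg/h

921.1 kg/h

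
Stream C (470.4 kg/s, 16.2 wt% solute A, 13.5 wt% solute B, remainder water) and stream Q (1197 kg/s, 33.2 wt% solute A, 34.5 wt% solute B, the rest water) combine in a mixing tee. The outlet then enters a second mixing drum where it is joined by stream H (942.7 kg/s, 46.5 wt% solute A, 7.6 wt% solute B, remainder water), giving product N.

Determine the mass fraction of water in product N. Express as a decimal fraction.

0.4406

Overall, product flow = 2610.1 kg/s.
water in = 470.4×0.703 + 1197×0.323 + 942.7×0.459 = 1150 kg/s.
water fraction in N = 0.4406.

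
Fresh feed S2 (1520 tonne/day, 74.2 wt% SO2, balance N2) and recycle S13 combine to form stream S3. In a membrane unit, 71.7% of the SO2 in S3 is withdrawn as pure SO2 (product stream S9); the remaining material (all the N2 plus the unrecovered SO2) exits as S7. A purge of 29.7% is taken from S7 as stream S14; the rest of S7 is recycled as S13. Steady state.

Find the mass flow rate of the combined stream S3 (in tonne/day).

N2 enters only via S2 and leaves only via the purge: 1520×0.258 = 0.297×(N2 in S7), and the membrane unit passes all N2, so N2 in S3 = N2 in S7 = 1320.4 tonne/day.
SO2 in S3: m_A = 1520×0.742 + (1−0.297)·(1−0.717)·m_A, so m_A = 1127.8/0.8011 = 1408 tonne/day.
S3 = 1408 + 1320.4 = 2728.4 tonne/day.

2728 tonne/day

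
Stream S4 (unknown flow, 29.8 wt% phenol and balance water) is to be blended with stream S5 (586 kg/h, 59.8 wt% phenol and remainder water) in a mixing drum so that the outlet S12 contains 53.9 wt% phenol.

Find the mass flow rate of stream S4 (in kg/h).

Let S4 be the unknown flow. Total out = 586 + S4.
phenol balance: 350.43 + 0.298·S4 = 0.539·(586 + S4)
(0.298 − 0.539)·S4 = 0.539×586 − 350.43 = -34.574
S4 = -34.574 / -0.241 = 143.46 kg/h

143.5 kg/h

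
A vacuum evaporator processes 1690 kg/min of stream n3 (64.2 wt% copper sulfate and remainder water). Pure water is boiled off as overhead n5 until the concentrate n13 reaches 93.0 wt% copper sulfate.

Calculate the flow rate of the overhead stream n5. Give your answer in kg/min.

523.4 kg/min

copper sulfate is conserved: 1690×0.642 = 1085 kg/min all reports to the concentrate.
Concentrate = 1085/(target fraction) = 1166.6 kg/min.
Overhead = 1690 − 1166.6 = 523.35 kg/min.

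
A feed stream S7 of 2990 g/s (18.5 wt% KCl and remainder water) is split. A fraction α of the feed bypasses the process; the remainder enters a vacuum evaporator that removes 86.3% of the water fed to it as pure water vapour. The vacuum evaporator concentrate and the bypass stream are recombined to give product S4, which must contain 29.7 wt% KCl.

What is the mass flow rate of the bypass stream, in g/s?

All 2990×0.185 = 553.15 g/s of KCl reaches S4, so S4 = 553.15/0.297 = 1862.5 g/s and vapour = 1127.5 g/s.
The evaporator receives (1−α)·2990 of feed at 0.815 water and removes 0.863 of that water:
0.863×0.815×(1−α)×2990 = 1127.5
(1−α) = 1127.5/2103 = 0.5362;  α = 0.4638.
Bypass flow = 0.4638×2990 = 1386.9 g/s.

1387 g/s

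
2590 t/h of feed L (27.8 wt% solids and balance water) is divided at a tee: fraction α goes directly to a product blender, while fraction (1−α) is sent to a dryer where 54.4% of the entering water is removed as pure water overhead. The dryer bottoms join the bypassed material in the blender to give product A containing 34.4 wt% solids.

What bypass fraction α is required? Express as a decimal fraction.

0.512

All 2590×0.278 = 720.02 t/h of solids reaches A, so A = 720.02/0.344 = 2093.1 t/h and vapour = 496.92 t/h.
The evaporator receives (1−α)·2590 of feed at 0.722 water and removes 0.544 of that water:
0.544×0.722×(1−α)×2590 = 496.92
(1−α) = 496.92/1017.3 = 0.4885;  α = 0.5115.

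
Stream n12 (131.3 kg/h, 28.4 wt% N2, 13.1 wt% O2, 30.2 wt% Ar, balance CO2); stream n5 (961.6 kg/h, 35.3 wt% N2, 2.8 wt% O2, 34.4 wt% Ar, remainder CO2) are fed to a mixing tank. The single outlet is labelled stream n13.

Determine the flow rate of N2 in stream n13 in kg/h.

N2 out = N2 in = 131.3×0.284 + 961.6×0.353 = 376.73 kg/h.

376.7 kg/h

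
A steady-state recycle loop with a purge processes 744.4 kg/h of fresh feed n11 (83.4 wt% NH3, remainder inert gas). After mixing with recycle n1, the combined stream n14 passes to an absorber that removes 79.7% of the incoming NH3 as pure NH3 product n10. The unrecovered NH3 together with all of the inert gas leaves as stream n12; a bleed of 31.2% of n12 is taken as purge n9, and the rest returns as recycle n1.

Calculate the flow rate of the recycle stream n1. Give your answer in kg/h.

373.3 kg/h

inert gas enters only via n11 and leaves only via the purge: 744.4×0.166 = 0.312×(inert gas in n12), and the absorber passes all inert gas, so inert gas in n14 = inert gas in n12 = 396.06 kg/h.
NH3 in n14: m_A = 744.4×0.834 + (1−0.312)·(1−0.797)·m_A, so m_A = 620.83/0.8603 = 721.61 kg/h.
n12 = (1−0.797)×721.61 + 396.06 = 542.55 kg/h.
Recycle n1 = (1−0.312)×542.55 = 373.27 kg/h.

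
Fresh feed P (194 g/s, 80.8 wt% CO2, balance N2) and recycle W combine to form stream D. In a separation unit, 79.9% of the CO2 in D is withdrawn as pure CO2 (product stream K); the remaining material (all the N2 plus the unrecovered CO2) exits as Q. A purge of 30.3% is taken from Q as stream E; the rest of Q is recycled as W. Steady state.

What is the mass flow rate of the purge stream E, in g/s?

48.35 g/s

N2 enters only via P and leaves only via the purge: 194×0.192 = 0.303×(N2 in Q), and the separation unit passes all N2, so N2 in D = N2 in Q = 122.93 g/s.
CO2 in D: m_A = 194×0.808 + (1−0.303)·(1−0.799)·m_A, so m_A = 156.75/0.8599 = 182.29 g/s.
Q = (1−0.799)×182.29 + 122.93 = 159.57 g/s.
Purge E = 0.303×159.57 = 48.35 g/s.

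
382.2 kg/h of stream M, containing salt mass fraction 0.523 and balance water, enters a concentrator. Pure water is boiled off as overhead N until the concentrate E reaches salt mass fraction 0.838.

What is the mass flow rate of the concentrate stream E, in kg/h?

238.5 kg/h

salt is conserved: 382.2×0.523 = 199.89 kg/h all reports to the concentrate.
Concentrate = 199.89/(target fraction) = 238.53 kg/h.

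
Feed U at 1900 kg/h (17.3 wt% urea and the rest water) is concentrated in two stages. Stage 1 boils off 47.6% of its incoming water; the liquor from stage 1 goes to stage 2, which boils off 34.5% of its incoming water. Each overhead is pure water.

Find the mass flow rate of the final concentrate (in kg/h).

water in feed = 1900×0.827 = 1571.3 kg/h.
After stage 1: water left = (1−0.476)×1571.3 = 823.36; stream total = 1152.1 kg/h.
After stage 2: water left = (1−0.345)×823.36 = 539.3; final concentrate = 868 kg/h.

868 kg/h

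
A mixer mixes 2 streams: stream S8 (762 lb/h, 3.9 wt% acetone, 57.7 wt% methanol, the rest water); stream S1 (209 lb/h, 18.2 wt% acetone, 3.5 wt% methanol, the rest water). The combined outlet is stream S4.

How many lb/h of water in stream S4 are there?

456.3 lb/h

water out = water in = 762×0.384 + 209×0.783 = 456.25 lb/h.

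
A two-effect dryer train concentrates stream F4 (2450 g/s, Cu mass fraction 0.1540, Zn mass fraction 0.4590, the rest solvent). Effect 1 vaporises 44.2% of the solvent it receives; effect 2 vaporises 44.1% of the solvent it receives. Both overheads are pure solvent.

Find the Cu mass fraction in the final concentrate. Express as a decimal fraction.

0.2099

solvent in feed = 2450×0.387 = 948.15 g/s.
After stage 1: solvent left = (1−0.442)×948.15 = 529.07; stream total = 2030.9 g/s.
After stage 2: solvent left = (1−0.441)×529.07 = 295.75; final concentrate = 1797.6 g/s.
Cu fraction = 377.3/1797.6 = 0.2099.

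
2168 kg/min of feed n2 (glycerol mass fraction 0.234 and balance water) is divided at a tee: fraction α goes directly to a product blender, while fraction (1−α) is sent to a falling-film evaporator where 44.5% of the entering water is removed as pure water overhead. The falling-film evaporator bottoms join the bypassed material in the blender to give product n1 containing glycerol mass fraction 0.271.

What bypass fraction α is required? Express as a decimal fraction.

0.599

All 2168×0.234 = 507.31 kg/min of glycerol reaches n1, so n1 = 507.31/0.271 = 1872 kg/min and vapour = 296 kg/min.
The evaporator receives (1−α)·2168 of feed at 0.766 water and removes 0.445 of that water:
0.445×0.766×(1−α)×2168 = 296
(1−α) = 296/739.01 = 0.4005;  α = 0.5995.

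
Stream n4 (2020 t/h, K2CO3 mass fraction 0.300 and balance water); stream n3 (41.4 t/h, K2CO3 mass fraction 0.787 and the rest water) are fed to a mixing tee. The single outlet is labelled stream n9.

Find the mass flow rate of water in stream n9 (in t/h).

water out = water in = 2020×0.700 + 41.4×0.213 = 1422.8 t/h.

1423 t/h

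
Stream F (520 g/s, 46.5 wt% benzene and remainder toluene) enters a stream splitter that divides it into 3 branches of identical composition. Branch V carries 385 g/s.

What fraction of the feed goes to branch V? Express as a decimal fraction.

Fraction to V = 385/520 = 0.7404.

0.740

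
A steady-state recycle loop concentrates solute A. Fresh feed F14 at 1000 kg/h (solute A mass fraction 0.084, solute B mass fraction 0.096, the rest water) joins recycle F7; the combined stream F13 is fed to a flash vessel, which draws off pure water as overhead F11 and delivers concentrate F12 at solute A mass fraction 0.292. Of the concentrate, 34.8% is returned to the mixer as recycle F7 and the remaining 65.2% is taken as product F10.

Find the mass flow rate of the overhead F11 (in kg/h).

712.3 kg/h

Overall solute A balance (none leaves overhead): solute A in fresh feed = solute A in product, i.e. 1000×0.084 = (1−0.348)·F12·0.292.
F12 = 84/(0.292×0.652) = 441.21 kg/h.
Recycle F7 = 0.348×441.21 = 153.54 kg/h.
Combined feed F13 = 1000 + 153.54 = 1153.5 kg/h.
Overhead F11 = F13 − F12 = 1153.5 − 441.21 = 712.33 kg/h.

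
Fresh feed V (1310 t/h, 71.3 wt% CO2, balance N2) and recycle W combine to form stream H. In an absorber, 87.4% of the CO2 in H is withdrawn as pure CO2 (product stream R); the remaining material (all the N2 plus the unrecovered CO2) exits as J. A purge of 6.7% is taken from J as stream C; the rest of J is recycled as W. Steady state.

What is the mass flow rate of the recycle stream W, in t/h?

5360 t/h

N2 enters only via V and leaves only via the purge: 1310×0.287 = 0.067×(N2 in J), and the absorber passes all N2, so N2 in H = N2 in J = 5611.5 t/h.
CO2 in H: m_A = 1310×0.713 + (1−0.067)·(1−0.874)·m_A, so m_A = 934.03/0.8824 = 1058.5 t/h.
J = (1−0.874)×1058.5 + 5611.5 = 5744.9 t/h.
Recycle W = (1−0.067)×5744.9 = 5360 t/h.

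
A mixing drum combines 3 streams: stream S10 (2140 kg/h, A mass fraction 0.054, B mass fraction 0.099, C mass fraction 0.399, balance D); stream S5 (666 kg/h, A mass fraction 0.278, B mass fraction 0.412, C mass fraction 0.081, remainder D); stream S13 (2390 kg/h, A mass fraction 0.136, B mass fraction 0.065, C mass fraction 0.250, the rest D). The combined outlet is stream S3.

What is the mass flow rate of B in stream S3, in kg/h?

B out = B in = 2140×0.099 + 666×0.412 + 2390×0.065 = 641.6 kg/h.

641.6 kg/h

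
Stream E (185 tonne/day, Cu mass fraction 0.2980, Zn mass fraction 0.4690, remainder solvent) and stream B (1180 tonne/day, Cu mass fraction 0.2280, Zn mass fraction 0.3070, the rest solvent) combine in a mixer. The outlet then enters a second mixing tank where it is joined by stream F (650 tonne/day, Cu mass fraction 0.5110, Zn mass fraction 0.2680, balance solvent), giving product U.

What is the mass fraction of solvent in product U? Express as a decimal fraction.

0.3650

Overall, product flow = 2015 tonne/day.
solvent in = 185×0.233 + 1180×0.465 + 650×0.221 = 735.46 tonne/day.
solvent fraction in U = 0.3650.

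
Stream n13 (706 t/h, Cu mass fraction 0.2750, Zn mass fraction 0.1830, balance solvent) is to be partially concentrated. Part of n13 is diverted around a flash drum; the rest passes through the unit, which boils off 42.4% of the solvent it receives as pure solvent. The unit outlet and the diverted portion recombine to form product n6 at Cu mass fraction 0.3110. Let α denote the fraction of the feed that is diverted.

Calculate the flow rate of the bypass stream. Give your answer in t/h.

350.4 t/h

All 706×0.275 = 194.15 t/h of Cu reaches n6, so n6 = 194.15/0.311 = 624.28 t/h and vapour = 81.723 t/h.
The evaporator receives (1−α)·706 of feed at 0.542 solvent and removes 0.424 of that solvent:
0.424×0.542×(1−α)×706 = 81.723
(1−α) = 81.723/162.24 = 0.5037;  α = 0.4963.
Bypass flow = 0.4963×706 = 350.38 t/h.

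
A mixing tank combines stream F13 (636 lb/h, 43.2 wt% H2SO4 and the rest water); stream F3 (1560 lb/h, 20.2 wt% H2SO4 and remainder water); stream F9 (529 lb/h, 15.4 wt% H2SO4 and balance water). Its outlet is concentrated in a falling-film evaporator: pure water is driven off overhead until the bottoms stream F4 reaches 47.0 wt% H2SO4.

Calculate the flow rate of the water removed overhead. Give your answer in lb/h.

H2SO4 entering = 636×0.432 + 1560×0.202 + 529×0.154 = 671.34 lb/h.
All H2SO4 reports to F4, so F4 = 671.34/0.470 = 1428.4 lb/h.
Total feed = 2725 lb/h; overhead = 2725 − 1428.4 = 1296.6 lb/h.

1297 lb/h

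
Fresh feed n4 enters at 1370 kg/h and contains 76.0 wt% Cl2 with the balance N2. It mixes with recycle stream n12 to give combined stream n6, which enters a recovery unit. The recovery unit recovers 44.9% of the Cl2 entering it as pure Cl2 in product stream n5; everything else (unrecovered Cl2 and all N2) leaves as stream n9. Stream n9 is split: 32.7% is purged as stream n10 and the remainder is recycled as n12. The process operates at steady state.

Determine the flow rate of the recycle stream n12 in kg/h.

N2 enters only via n4 and leaves only via the purge: 1370×0.240 = 0.327×(N2 in n9), and the recovery unit passes all N2, so N2 in n6 = N2 in n9 = 1005.5 kg/h.
Cl2 in n6: m_A = 1370×0.760 + (1−0.327)·(1−0.449)·m_A, so m_A = 1041.2/0.6292 = 1654.9 kg/h.
n9 = (1−0.449)×1654.9 + 1005.5 = 1917.3 kg/h.
Recycle n12 = (1−0.327)×1917.3 = 1290.4 kg/h.

1290 kg/h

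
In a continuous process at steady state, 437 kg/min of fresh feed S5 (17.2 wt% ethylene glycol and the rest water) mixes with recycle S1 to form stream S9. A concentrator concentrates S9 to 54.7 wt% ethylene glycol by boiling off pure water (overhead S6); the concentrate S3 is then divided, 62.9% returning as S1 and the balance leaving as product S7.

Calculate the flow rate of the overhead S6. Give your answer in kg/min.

299.6 kg/min

Overall ethylene glycol balance (none leaves overhead): ethylene glycol in fresh feed = ethylene glycol in product, i.e. 437×0.172 = (1−0.629)·S3·0.547.
S3 = 75.164/(0.547×0.371) = 370.38 kg/min.
Recycle S1 = 0.629×370.38 = 232.97 kg/min.
Combined feed S9 = 437 + 232.97 = 669.97 kg/min.
Overhead S6 = S9 − S3 = 669.97 − 370.38 = 299.59 kg/min.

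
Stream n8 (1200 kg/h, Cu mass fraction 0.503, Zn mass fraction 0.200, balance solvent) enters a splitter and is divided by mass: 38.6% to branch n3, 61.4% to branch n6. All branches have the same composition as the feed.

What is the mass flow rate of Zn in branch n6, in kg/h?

147.4 kg/h

Branch n6 total = 0.614×1200 = 736.8 kg/h.
Zn in n6 = 0.200×736.8 = 147.36 kg/h.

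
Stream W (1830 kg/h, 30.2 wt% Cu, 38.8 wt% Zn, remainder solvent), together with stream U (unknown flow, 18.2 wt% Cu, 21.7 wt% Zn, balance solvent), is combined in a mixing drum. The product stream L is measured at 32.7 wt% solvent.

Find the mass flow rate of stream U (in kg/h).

113.5 kg/h

Let U be the unknown flow. Total out = 1830 + U.
solvent balance: 567.3 + 0.601·U = 0.327·(1830 + U)
(0.601 − 0.327)·U = 0.327×1830 − 567.3 = 31.11
U = 31.11 / 0.274 = 113.54 kg/h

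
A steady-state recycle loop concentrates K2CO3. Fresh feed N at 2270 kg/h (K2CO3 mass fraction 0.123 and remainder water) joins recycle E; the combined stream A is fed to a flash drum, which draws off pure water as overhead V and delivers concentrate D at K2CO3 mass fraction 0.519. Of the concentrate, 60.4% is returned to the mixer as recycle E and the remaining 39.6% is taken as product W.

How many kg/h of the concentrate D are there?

Overall K2CO3 balance (none leaves overhead): K2CO3 in fresh feed = K2CO3 in product, i.e. 2270×0.123 = (1−0.604)·D·0.519.
D = 279.21/(0.519×0.396) = 1358.5 kg/h.

1359 kg/h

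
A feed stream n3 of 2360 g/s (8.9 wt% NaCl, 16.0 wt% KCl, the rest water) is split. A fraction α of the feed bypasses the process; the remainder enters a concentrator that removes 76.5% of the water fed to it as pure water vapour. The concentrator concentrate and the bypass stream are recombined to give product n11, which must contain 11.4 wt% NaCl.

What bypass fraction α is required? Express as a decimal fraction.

0.618

All 2360×0.089 = 210.04 g/s of NaCl reaches n11, so n11 = 210.04/0.114 = 1842.5 g/s and vapour = 517.54 g/s.
The evaporator receives (1−α)·2360 of feed at 0.751 water and removes 0.765 of that water:
0.765×0.751×(1−α)×2360 = 517.54
(1−α) = 517.54/1355.9 = 0.3817;  α = 0.6183.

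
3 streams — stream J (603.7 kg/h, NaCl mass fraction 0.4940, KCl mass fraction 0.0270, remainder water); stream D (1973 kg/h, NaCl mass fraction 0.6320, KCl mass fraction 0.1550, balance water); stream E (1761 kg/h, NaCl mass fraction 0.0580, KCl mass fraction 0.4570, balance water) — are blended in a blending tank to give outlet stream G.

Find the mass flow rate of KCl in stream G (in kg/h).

KCl out = KCl in = 603.7×0.027 + 1973×0.155 + 1761×0.457 = 1126.9 kg/h.

1127 kg/h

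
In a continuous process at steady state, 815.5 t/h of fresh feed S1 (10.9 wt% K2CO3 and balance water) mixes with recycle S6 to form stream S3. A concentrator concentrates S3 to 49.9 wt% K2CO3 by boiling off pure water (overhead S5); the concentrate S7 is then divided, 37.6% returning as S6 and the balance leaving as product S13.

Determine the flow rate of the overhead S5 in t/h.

637.4 t/h

Overall K2CO3 balance (none leaves overhead): K2CO3 in fresh feed = K2CO3 in product, i.e. 815.5×0.109 = (1−0.376)·S7·0.499.
S7 = 88.889/(0.499×0.624) = 285.47 t/h.
Recycle S6 = 0.376×285.47 = 107.34 t/h.
Combined feed S3 = 815.5 + 107.34 = 922.84 t/h.
Overhead S5 = S3 − S7 = 922.84 − 285.47 = 637.36 t/h.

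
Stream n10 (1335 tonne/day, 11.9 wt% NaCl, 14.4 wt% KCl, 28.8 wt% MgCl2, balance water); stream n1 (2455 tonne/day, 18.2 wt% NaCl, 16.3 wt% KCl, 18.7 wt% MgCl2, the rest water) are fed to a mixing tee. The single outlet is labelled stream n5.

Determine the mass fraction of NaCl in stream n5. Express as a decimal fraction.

Total flow out = 1335 + 2455 = 3790 tonne/day.
NaCl in = 1335×0.119 + 2455×0.182 = 605.67 tonne/day.
NaCl mass fraction in n5 = 605.67/3790 = 0.1598.

0.1598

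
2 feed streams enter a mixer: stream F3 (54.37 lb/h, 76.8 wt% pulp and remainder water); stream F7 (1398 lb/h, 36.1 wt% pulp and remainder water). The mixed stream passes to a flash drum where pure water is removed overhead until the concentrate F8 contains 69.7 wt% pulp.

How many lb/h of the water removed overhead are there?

668.4 lb/h

pulp entering = 54.37×0.768 + 1398×0.361 = 546.43 lb/h.
All pulp reports to F8, so F8 = 546.43/0.697 = 783.98 lb/h.
Total feed = 1452.4 lb/h; overhead = 1452.4 − 783.98 = 668.39 lb/h.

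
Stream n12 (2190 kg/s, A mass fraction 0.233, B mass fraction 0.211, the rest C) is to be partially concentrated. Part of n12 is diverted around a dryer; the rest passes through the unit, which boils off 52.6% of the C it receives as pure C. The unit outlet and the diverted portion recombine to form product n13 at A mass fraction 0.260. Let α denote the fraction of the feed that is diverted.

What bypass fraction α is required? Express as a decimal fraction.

0.645

All 2190×0.233 = 510.27 kg/s of A reaches n13, so n13 = 510.27/0.260 = 1962.6 kg/s and vapour = 227.42 kg/s.
The evaporator receives (1−α)·2190 of feed at 0.556 C and removes 0.526 of that C:
0.526×0.556×(1−α)×2190 = 227.42
(1−α) = 227.42/640.48 = 0.3551;  α = 0.6449.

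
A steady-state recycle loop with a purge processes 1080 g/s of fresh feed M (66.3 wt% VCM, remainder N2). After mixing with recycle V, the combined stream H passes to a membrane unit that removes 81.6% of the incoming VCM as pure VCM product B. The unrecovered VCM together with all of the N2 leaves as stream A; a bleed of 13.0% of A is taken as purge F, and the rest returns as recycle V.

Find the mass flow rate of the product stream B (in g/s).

695.6 g/s

VCM in H: m_A = 1080×0.663 + (1−0.130)·(1−0.816)·m_A, so m_A = 716.04/0.8399 = 852.51 g/s.
Product B = 0.816×852.51 = 695.65 g/s.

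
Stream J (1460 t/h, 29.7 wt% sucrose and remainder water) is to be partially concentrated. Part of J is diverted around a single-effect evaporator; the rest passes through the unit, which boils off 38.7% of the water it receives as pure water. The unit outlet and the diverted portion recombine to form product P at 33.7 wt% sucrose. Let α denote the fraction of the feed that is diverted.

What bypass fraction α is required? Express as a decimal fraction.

0.564

All 1460×0.297 = 433.62 t/h of sucrose reaches P, so P = 433.62/0.337 = 1286.7 t/h and vapour = 173.29 t/h.
The evaporator receives (1−α)·1460 of feed at 0.703 water and removes 0.387 of that water:
0.387×0.703×(1−α)×1460 = 173.29
(1−α) = 173.29/397.21 = 0.4363;  α = 0.5637.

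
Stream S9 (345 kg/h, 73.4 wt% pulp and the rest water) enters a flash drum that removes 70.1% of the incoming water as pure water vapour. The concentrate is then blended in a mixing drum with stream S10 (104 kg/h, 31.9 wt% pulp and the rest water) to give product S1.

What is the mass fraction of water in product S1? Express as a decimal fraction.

Vapour removed = 0.701×0.266×345 = 64.331 kg/h; concentrate = 280.67 kg/h.
water reaching the mixer = 27.439 (from concentrate) + 104×0.681 = 98.263 kg/h.
Product flow = 280.67 + 104 = 384.67 kg/h; water fraction = 0.2554.

0.2554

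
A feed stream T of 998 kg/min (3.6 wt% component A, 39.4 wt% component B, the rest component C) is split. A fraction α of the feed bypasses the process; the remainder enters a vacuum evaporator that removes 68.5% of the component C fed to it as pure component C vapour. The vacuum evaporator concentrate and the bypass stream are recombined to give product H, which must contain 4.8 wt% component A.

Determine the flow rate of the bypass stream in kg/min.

359 kg/min

All 998×0.036 = 35.928 kg/min of component A reaches H, so H = 35.928/0.048 = 748.5 kg/min and vapour = 249.5 kg/min.
The evaporator receives (1−α)·998 of feed at 0.570 component C and removes 0.685 of that component C:
0.685×0.570×(1−α)×998 = 249.5
(1−α) = 249.5/389.67 = 0.6403;  α = 0.3597.
Bypass flow = 0.3597×998 = 358.99 kg/min.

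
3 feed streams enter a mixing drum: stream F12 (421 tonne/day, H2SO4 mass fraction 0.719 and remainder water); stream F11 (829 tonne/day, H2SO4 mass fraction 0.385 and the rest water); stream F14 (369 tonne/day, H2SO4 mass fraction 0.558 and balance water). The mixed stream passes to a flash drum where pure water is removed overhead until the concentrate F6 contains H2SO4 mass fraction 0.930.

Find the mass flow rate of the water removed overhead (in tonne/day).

728.9 tonne/day

H2SO4 entering = 421×0.719 + 829×0.385 + 369×0.558 = 827.77 tonne/day.
All H2SO4 reports to F6, so F6 = 827.77/0.930 = 890.07 tonne/day.
Total feed = 1619 tonne/day; overhead = 1619 − 890.07 = 728.93 tonne/day.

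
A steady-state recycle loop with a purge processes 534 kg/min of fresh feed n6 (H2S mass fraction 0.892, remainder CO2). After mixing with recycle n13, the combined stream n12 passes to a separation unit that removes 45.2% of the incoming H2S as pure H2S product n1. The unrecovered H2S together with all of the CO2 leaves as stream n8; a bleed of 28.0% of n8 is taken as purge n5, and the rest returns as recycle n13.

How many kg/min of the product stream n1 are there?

H2S in n12: m_A = 534×0.892 + (1−0.280)·(1−0.452)·m_A, so m_A = 476.33/0.6054 = 786.75 kg/min.
Product n1 = 0.452×786.75 = 355.61 kg/min.

355.6 kg/min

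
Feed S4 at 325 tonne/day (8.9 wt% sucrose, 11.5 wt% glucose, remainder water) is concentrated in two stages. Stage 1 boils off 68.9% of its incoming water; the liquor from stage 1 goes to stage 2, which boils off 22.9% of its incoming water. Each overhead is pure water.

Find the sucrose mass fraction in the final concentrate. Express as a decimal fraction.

water in feed = 325×0.796 = 258.7 tonne/day.
After stage 1: water left = (1−0.689)×258.7 = 80.456; stream total = 146.76 tonne/day.
After stage 2: water left = (1−0.229)×80.456 = 62.031; final concentrate = 128.33 tonne/day.
sucrose fraction = 28.925/128.33 = 0.2254.

0.2254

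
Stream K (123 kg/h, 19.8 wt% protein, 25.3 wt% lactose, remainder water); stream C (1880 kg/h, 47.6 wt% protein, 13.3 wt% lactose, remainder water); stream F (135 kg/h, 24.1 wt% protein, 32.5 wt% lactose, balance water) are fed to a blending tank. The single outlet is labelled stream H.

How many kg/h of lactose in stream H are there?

lactose out = lactose in = 123×0.253 + 1880×0.133 + 135×0.325 = 325.03 kg/h.

325 kg/h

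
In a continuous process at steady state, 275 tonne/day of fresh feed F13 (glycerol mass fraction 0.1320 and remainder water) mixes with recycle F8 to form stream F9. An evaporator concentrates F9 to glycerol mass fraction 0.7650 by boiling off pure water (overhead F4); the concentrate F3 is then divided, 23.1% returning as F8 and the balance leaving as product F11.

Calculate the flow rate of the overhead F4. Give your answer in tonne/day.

227.5 tonne/day

Overall glycerol balance (none leaves overhead): glycerol in fresh feed = glycerol in product, i.e. 275×0.132 = (1−0.231)·F3·0.765.
F3 = 36.3/(0.765×0.769) = 61.705 tonne/day.
Recycle F8 = 0.231×61.705 = 14.254 tonne/day.
Combined feed F9 = 275 + 14.254 = 289.25 tonne/day.
Overhead F4 = F9 − F3 = 289.25 − 61.705 = 227.55 tonne/day.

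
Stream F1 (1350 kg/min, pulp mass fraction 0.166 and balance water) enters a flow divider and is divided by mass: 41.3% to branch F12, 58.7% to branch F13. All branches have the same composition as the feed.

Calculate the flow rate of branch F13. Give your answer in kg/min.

792.4 kg/min

Branch F13 flow = 0.587×1350 = 792.45 kg/min.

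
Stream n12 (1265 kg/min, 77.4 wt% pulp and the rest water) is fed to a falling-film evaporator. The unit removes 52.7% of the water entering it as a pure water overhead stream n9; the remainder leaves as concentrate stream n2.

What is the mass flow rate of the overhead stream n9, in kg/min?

water entering = 1265×0.226 = 285.89 kg/min; overhead removed = 0.527×285.89 = 150.66 kg/min.

150.7 kg/min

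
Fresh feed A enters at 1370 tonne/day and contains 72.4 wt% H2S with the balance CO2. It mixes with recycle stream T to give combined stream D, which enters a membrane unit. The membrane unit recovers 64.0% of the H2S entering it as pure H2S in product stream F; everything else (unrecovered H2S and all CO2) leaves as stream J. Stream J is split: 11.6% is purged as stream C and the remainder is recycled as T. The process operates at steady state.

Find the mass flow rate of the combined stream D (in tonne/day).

4715 tonne/day

CO2 enters only via A and leaves only via the purge: 1370×0.276 = 0.116×(CO2 in J), and the membrane unit passes all CO2, so CO2 in D = CO2 in J = 3259.7 tonne/day.
H2S in D: m_A = 1370×0.724 + (1−0.116)·(1−0.640)·m_A, so m_A = 991.88/0.6818 = 1454.9 tonne/day.
D = 1454.9 + 3259.7 = 4714.5 tonne/day.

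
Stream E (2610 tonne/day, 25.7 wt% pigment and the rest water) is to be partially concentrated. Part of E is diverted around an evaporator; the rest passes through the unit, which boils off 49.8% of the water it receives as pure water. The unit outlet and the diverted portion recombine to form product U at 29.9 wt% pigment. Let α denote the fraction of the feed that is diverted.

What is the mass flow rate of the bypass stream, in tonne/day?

1619 tonne/day

All 2610×0.257 = 670.77 tonne/day of pigment reaches U, so U = 670.77/0.299 = 2243.4 tonne/day and vapour = 366.62 tonne/day.
The evaporator receives (1−α)·2610 of feed at 0.743 water and removes 0.498 of that water:
0.498×0.743×(1−α)×2610 = 366.62
(1−α) = 366.62/965.74 = 0.3796;  α = 0.6204.
Bypass flow = 0.6204×2610 = 1619.2 tonne/day.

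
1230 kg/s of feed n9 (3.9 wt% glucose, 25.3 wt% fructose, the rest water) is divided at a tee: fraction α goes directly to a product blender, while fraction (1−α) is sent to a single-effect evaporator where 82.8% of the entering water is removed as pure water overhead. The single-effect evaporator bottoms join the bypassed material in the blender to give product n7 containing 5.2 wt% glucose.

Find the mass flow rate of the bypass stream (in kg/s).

705.5 kg/s

All 1230×0.039 = 47.97 kg/s of glucose reaches n7, so n7 = 47.97/0.052 = 922.5 kg/s and vapour = 307.5 kg/s.
The evaporator receives (1−α)·1230 of feed at 0.708 water and removes 0.828 of that water:
0.828×0.708×(1−α)×1230 = 307.5
(1−α) = 307.5/721.06 = 0.4265;  α = 0.5735.
Bypass flow = 0.5735×1230 = 705.46 kg/s.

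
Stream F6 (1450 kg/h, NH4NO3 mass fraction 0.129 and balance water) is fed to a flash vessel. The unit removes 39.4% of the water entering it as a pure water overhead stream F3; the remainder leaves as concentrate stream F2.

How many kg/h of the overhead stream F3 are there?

water entering = 1450×0.871 = 1263 kg/h; overhead removed = 0.394×1263 = 497.6 kg/h.

497.6 kg/h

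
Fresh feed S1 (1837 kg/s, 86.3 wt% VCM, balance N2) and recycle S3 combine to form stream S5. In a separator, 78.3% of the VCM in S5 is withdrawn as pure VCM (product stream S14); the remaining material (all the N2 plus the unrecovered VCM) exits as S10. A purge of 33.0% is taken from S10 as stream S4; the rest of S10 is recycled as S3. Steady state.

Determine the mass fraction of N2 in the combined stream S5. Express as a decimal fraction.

0.2913

N2 enters only via S1 and leaves only via the purge: 1837×0.137 = 0.330×(N2 in S10), and the separator passes all N2, so N2 in S5 = N2 in S10 = 762.63 kg/s.
VCM in S5: m_A = 1837×0.863 + (1−0.330)·(1−0.783)·m_A, so m_A = 1585.3/0.8546 = 1855 kg/s.
S5 = 1855 + 762.63 = 2617.7 kg/s.
N2 fraction in S5 = 762.63/2617.7 = 0.2913.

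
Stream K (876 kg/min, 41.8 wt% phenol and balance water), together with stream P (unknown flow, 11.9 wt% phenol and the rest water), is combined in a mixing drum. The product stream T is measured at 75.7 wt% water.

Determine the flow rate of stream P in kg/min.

Let P be the unknown flow. Total out = 876 + P.
water balance: 509.83 + 0.881·P = 0.757·(876 + P)
(0.881 − 0.757)·P = 0.757×876 − 509.83 = 153.3
P = 153.3 / 0.124 = 1236.3 kg/min

1236 kg/min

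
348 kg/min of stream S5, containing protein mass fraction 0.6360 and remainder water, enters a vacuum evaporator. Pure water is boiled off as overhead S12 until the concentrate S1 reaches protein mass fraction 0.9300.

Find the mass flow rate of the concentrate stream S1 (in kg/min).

238 kg/min

protein is conserved: 348×0.636 = 221.33 kg/min all reports to the concentrate.
Concentrate = 221.33/(target fraction) = 237.99 kg/min.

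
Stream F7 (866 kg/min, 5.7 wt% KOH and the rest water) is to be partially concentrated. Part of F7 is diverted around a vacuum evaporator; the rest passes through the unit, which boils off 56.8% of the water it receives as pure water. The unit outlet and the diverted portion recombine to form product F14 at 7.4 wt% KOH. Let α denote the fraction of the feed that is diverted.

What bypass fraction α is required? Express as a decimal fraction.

0.571

All 866×0.057 = 49.362 kg/min of KOH reaches F14, so F14 = 49.362/0.074 = 667.05 kg/min and vapour = 198.95 kg/min.
The evaporator receives (1−α)·866 of feed at 0.943 water and removes 0.568 of that water:
0.568×0.943×(1−α)×866 = 198.95
(1−α) = 198.95/463.85 = 0.4289;  α = 0.5711.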